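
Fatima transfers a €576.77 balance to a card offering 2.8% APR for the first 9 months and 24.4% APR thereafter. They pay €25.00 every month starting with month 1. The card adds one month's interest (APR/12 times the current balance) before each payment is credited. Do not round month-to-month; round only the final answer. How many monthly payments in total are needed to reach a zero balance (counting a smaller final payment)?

Promo months 1–9 at r₀ = 2.8%/12 = 0.00233333; months 10+ at r₁ = 24.4%/12 = 0.0203333.
After month 9: iterate B ← B·(1+r₀) − €25.00 for 9 months → €361.88.
Then at r₁ with €25.00/mo: n₂ = −ln(1 − r₁·B/P)/ln(1+r₁) ≈ 17.32 → 18 more payments.

27 months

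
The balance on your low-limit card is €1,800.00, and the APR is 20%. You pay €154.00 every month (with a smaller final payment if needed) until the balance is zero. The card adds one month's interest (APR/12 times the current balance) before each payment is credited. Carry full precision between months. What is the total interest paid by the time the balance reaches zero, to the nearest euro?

€219

Monthly rate r = 20%/12 = 1.66667% = 0.0166667.
Payoff takes n = ⌈−ln(1 − rB₀/P)/ln(1+r)⌉ = ⌈13.108⌉ = 14 payments; the last is €16.80.
Total paid = 13·€154.00 + €16.80 = €2,018.80.
Total interest = total paid − principal = €2,018.80 − €1,800.00 = €218.80.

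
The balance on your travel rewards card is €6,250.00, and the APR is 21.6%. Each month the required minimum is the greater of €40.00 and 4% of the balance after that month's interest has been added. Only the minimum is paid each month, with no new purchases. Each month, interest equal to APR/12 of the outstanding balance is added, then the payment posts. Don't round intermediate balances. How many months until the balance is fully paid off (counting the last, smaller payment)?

Monthly rate r = 21.6%/12 = 1.8% = 0.018.
While 4% of the post-interest balance exceeds €40.00, each month B ← (B·(1+r))·(1 − 0.04), i.e. B shrinks by the factor (1+r)·0.96 = 0.97728.
This holds for months 1–81. Entering month 82 the balance is €971.45; 4% of the post-interest balance is now below €40.00, so the flat €40.00 minimum applies from here.
From month 82 a fixed €40.00 at rate r clears €971.45 in 33 more payments. Total: 81 + 33 = 114 months.

114 months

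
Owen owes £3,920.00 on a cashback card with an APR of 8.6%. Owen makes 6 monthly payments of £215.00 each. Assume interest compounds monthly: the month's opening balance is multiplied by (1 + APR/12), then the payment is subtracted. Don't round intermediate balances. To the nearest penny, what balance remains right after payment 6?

£2,778.27

Monthly rate r = 8.6%/12 = 0.716667% = 0.00716667.
Each month: B ← B·(1+r) − £215.00.
Month 1: interest £28.09; balance after payment £3,733.09.
Month 2: interest £26.75; balance after payment £3,544.85.
Month 3: interest £25.40; balance after payment £3,355.25.
Month 4: interest £24.05; balance after payment £3,164.30.
Month 5: interest £22.68; balance after payment £2,971.98.
Month 6: interest £21.30; balance after payment £2,778.27.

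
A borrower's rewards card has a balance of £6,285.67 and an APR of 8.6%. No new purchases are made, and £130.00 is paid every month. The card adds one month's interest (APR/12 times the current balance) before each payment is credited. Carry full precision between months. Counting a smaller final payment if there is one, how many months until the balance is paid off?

60 months

Monthly rate r = 8.6%/12 = 0.716667% = 0.00716667.
Recurrence: B ← B·(1+r) − £130.00.
Month 1: interest £45.05; balance after payment £6,200.72.
Month 2: interest £44.44; balance after payment £6,115.16.
Closed form: n = −ln(1 − rB₀/P)/ln(1+r) = −ln(0.65348)/ln(1.00717) ≈ 59.576, so the balance reaches zero during payment 60.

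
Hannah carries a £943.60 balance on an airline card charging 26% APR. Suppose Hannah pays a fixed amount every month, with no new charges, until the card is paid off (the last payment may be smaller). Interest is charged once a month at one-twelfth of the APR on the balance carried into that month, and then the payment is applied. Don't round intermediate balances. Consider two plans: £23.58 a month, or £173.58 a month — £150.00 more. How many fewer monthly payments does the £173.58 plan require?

Monthly rate r = 26%/12 = 2.16667% = 0.0216667.
At £23.58/mo: n = ⌈−ln(1 − rB₀/P)/ln(1+r)⌉ = 95 payments (last £3.05); total interest = total paid − £943.60 = £1,275.97.
At £173.58/mo: 6 payments (last £147.14); total interest £71.44.
Payments saved = 95 − 6 = 89.

89 fewer payments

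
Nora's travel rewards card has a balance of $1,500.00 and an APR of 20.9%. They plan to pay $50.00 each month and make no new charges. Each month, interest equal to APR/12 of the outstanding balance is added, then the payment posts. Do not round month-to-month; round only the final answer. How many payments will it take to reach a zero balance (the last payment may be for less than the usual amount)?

Monthly rate r = 20.9%/12 = 1.74167% = 0.0174167.
Recurrence: B ← B·(1+r) − $50.00.
Month 1: interest $26.12; balance after payment $1,476.12.
Month 2: interest $25.71; balance after payment $1,451.83.
Closed form: n = −ln(1 − rB₀/P)/ln(1+r) = −ln(0.4775)/ln(1.01742) ≈ 42.810, so the balance reaches zero during payment 43.

43 payments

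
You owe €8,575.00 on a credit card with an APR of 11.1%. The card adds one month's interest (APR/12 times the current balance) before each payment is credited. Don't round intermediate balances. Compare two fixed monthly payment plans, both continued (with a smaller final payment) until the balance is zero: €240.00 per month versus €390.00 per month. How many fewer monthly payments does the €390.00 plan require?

Monthly rate r = 11.1%/12 = 0.925% = 0.00925.
At €240.00/mo: n = ⌈−ln(1 − rB₀/P)/ln(1+r)⌉ = 44 payments (last €138.28); total interest = total paid − €8,575.00 = €1,883.28.
At €390.00/mo: 25 payments (last €271.45); total interest €1,056.45.
Payments saved = 44 − 25 = 19.

19 fewer payments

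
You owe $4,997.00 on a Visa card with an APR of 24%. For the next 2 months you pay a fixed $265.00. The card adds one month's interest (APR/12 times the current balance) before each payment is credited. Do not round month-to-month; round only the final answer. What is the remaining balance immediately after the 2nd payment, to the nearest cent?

$4,663.58

Monthly rate r = 24%/12 = 2% = 0.02.
Each month: B ← B·(1+r) − $265.00.
Month 1: interest $99.94; balance after payment $4,831.94.
Month 2: interest $96.64; balance after payment $4,663.58.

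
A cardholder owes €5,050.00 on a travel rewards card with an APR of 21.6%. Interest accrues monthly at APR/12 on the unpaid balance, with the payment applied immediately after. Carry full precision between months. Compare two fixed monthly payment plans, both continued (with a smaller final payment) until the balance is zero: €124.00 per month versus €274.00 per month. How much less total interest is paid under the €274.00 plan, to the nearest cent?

€2,988.51

Monthly rate r = 21.6%/12 = 1.8% = 0.018.
At €124.00/mo: n = ⌈−ln(1 − rB₀/P)/ln(1+r)⌉ = 75 payments (last €4.17); total interest = total paid − €5,050.00 = €4,130.17.
At €274.00/mo: 23 payments (last €163.66); total interest €1,141.66.
Interest saved = €4,130.17 − €1,141.66 = €2,988.51.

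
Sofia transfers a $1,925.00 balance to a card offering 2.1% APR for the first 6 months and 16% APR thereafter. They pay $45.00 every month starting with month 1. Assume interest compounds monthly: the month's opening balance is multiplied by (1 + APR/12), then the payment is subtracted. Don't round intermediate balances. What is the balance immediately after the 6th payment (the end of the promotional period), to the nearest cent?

$1,674.12

Promo months 1–6 at r₀ = 2.1%/12 = 0.00175; months 7+ at r₁ = 16%/12 = 0.0133333.
After month 6: iterate B ← B·(1+r₀) − $45.00 for 6 months → $1,674.12.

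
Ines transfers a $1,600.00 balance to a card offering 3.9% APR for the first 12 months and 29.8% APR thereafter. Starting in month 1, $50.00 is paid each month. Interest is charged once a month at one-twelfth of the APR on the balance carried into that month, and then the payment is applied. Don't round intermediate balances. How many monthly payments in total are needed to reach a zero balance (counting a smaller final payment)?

Promo months 1–12 at r₀ = 3.9%/12 = 0.00325; months 13+ at r₁ = 29.8%/12 = 0.0248333.
After month 12: iterate B ← B·(1+r₀) − $50.00 for 12 months → $1,052.69.
Then at r₁ with $50.00/mo: n₂ = −ln(1 − r₁·B/P)/ln(1+r₁) ≈ 30.16 → 31 more payments.

43 payments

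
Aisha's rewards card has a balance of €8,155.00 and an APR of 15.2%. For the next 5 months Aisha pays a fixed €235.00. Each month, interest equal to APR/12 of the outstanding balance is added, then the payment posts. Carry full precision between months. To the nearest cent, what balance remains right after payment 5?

€7,479.59

Monthly rate r = 15.2%/12 = 1.26667% = 0.0126667.
Each month: B ← B·(1+r) − €235.00.
Month 1: interest €103.30; balance after payment €8,023.30.
Month 2: interest €101.63; balance after payment €7,889.93.
Month 3: interest €99.94; balance after payment €7,754.86.
Month 4: interest €98.23; balance after payment €7,618.09.
Month 5: interest €96.50; balance after payment €7,479.59.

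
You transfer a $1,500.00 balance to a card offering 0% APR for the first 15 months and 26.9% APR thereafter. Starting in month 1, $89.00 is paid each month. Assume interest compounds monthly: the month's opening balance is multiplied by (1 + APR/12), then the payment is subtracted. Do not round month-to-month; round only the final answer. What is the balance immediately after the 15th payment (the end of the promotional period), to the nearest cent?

Promo months 1–15 at r₀ = 0%/12 = 0; months 16+ at r₁ = 26.9%/12 = 0.0224167.
After month 15 (no interest yet): B = $1,500.00 − 15·$89.00 = $165.00.

$165.00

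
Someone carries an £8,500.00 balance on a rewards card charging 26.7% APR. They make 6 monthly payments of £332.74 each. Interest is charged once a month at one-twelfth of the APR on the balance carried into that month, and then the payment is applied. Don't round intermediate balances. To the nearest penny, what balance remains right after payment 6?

£7,588.93

Monthly rate r = 26.7%/12 = 2.225% = 0.02225.
Each month: B ← B·(1+r) − £332.74.
Month 1: interest £189.12; balance after payment £8,356.39.
Month 2: interest £185.93; balance after payment £8,209.57.
Month 3: interest £182.66; balance after payment £8,059.50.
Month 4: interest £179.32; balance after payment £7,906.08.
Month 5: interest £175.91; balance after payment £7,749.25.
Month 6: interest £172.42; balance after payment £7,588.93.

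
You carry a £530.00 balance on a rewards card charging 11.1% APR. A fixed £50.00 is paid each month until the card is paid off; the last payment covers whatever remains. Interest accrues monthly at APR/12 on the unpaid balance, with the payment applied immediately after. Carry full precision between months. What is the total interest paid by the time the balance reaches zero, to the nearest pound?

£30

Monthly rate r = 11.1%/12 = 0.925% = 0.00925.
Payoff takes n = ⌈−ln(1 − rB₀/P)/ln(1+r)⌉ = ⌈11.208⌉ = 12 payments; the last is £10.43.
Total paid = 11·£50.00 + £10.43 = £560.43.
Total interest = total paid − principal = £560.43 − £530.00 = £30.43.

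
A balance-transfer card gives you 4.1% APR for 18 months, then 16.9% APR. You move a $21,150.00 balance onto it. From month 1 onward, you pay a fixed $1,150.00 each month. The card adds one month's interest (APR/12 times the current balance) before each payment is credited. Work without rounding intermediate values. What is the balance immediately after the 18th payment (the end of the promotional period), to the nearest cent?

$1,176.94

Promo months 1–18 at r₀ = 4.1%/12 = 0.00341667; months 19+ at r₁ = 16.9%/12 = 0.0140833.
After month 18: iterate B ← B·(1+r₀) − $1,150.00 for 18 months → $1,176.94.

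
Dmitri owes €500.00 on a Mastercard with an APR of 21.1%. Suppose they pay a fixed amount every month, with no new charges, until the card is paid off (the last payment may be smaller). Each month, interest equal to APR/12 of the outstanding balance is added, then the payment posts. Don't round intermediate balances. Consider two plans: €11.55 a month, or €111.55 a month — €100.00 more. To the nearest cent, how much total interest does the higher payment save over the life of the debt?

€423.37

Monthly rate r = 21.1%/12 = 1.75833% = 0.0175833.
At €11.55/mo: n = ⌈−ln(1 − rB₀/P)/ln(1+r)⌉ = 83 payments (last €1.84); total interest = total paid − €500.00 = €448.94.
At €111.55/mo: 5 payments (last €79.37); total interest €25.57.
Interest saved = €448.94 − €25.57 = €423.37.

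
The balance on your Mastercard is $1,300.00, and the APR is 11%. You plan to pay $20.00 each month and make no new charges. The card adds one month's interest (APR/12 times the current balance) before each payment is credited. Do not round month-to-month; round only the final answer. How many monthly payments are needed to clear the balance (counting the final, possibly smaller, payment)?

Monthly rate r = 11%/12 = 0.916667% = 0.00916667.
Recurrence: B ← B·(1+r) − $20.00.
Month 1: interest $11.92; balance after payment $1,291.92.
Month 2: interest $11.84; balance after payment $1,283.76.
Closed form: n = −ln(1 − rB₀/P)/ln(1+r) = −ln(0.40417)/ln(1.00917) ≈ 99.281, so the balance reaches zero during payment 100.

100 months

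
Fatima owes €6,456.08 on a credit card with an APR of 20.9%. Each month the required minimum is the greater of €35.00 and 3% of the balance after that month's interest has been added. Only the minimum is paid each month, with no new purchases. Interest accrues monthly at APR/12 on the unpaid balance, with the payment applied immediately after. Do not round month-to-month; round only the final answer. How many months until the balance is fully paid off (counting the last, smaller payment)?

180 months

Monthly rate r = 20.9%/12 = 1.74167% = 0.0174167.
While 3% of the post-interest balance exceeds €35.00, each month B ← (B·(1+r))·(1 − 0.03), i.e. B shrinks by the factor (1+r)·0.97 = 0.98689.
This holds for months 1–131. Entering month 132 the balance is €1,146.61; 3% of the post-interest balance is now below €35.00, so the flat €35.00 minimum applies from here.
From month 132 a fixed €35.00 at rate r clears €1,146.61 in 49 more payments. Total: 131 + 49 = 180 months.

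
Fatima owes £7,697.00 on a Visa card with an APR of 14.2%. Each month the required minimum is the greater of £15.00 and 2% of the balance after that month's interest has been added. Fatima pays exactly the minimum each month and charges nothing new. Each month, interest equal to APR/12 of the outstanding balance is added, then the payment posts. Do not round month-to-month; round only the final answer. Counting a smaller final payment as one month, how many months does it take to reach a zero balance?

353 months

Monthly rate r = 14.2%/12 = 1.18333% = 0.0118333.
While 2% of the post-interest balance exceeds £15.00, each month B ← (B·(1+r))·(1 − 0.02), i.e. B shrinks by the factor (1+r)·0.98 = 0.9916.
This holds for months 1–278. Entering month 279 the balance is £737.00; 2% of the post-interest balance is now below £15.00, so the flat £15.00 minimum applies from here.
From month 279 a fixed £15.00 at rate r clears £737.00 in 75 more payments. Total: 278 + 75 = 353 months.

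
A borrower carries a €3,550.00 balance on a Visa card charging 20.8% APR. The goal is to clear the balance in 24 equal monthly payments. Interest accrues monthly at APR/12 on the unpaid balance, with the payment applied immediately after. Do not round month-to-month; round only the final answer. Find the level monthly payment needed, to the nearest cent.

€182.07

Monthly rate r = 20.8%/12 = 1.73333% = 0.0173333.
Level-payment amortization: P = B₀·r / (1 − (1+r)^(−n)) = 3550.00·0.0173333 / (1 − 1.01733^(−24)).
Denominator 1 − (1+r)^(−24) = 0.337964298.
P = 61.5333 / 0.337964298 ≈ 182.07.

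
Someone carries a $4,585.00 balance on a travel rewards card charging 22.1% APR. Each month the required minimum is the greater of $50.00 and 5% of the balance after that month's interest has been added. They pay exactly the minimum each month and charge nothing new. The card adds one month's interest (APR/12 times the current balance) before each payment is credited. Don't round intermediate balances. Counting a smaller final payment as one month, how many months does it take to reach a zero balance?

Monthly rate r = 22.1%/12 = 1.84167% = 0.0184167.
While 5% of the post-interest balance exceeds $50.00, each month B ← (B·(1+r))·(1 − 0.05), i.e. B shrinks by the factor (1+r)·0.95 = 0.9675.
This holds for months 1–47. Entering month 48 the balance is $970.17; 5% of the post-interest balance is now below $50.00, so the flat $50.00 minimum applies from here.
From month 48 a fixed $50.00 at rate r clears $970.17 in 25 more payments. Total: 47 + 25 = 72 months.

72 months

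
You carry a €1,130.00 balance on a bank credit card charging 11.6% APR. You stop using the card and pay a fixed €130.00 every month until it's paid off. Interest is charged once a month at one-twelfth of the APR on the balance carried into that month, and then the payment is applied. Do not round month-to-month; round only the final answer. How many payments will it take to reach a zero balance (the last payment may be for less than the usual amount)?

10 payments

Monthly rate r = 11.6%/12 = 0.966667% = 0.00966667.
Recurrence: B ← B·(1+r) − €130.00.
Month 1: interest €10.92; balance after payment €1,010.92.
Month 2: interest €9.77; balance after payment €890.70.
Closed form: n = −ln(1 − rB₀/P)/ln(1+r) = −ln(0.91597)/ln(1.00967) ≈ 9.123, so the balance reaches zero during payment 10.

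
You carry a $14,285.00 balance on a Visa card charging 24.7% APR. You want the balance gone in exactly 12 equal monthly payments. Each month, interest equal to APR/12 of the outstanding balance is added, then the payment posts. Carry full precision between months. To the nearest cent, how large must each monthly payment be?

Monthly rate r = 24.7%/12 = 2.05833% = 0.0205833.
Level-payment amortization: P = B₀·r / (1 − (1+r)^(−n)) = 14285.00·0.0205833 / (1 − 1.02058^(−12)).
Denominator 1 − (1+r)^(−12) = 0.21689799.
P = 294.033 / 0.21689799 ≈ 1355.63.

$1,355.63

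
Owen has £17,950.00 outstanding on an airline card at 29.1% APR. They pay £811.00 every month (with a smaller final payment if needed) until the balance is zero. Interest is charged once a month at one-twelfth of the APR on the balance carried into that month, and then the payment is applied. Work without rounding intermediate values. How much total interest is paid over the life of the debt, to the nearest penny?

Monthly rate r = 29.1%/12 = 2.425% = 0.02425.
Payoff takes n = ⌈−ln(1 − rB₀/P)/ln(1+r)⌉ = ⌈32.113⌉ = 33 payments; the last is £92.48.
Total paid = 32·£811.00 + £92.48 = £26,044.48.
Total interest = total paid − principal = £26,044.48 − £17,950.00 = £8,094.48.

£8,094.48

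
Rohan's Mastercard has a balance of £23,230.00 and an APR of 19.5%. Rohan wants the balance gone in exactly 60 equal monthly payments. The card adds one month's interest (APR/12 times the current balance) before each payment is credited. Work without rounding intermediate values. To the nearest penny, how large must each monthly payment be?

Monthly rate r = 19.5%/12 = 1.625% = 0.01625.
Level-payment amortization: P = B₀·r / (1 − (1+r)^(−n)) = 23230.00·0.01625 / (1 − 1.01625^(−60)).
Denominator 1 − (1+r)^(−60) = 0.619839943.
P = 377.488 / 0.619839943 ≈ 609.01.

£609.01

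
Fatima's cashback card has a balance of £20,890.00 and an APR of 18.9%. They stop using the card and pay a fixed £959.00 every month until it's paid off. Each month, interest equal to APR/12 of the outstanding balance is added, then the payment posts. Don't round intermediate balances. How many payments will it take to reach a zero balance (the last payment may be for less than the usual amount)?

Monthly rate r = 18.9%/12 = 1.575% = 0.01575.
Recurrence: B ← B·(1+r) − £959.00.
Month 1: interest £329.02; balance after payment £20,260.02.
Month 2: interest £319.10; balance after payment £19,620.11.
Closed form: n = −ln(1 − rB₀/P)/ln(1+r) = −ln(0.65692)/ln(1.01575) ≈ 26.889, so the balance reaches zero during payment 27.

27 payments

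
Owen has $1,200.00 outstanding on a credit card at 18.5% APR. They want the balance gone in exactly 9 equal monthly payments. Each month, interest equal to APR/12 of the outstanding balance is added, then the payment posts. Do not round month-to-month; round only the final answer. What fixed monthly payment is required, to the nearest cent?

Monthly rate r = 18.5%/12 = 1.54167% = 0.0154167.
Level-payment amortization: P = B₀·r / (1 − (1+r)^(−n)) = 1200.00·0.0154167 / (1 − 1.01542^(−9)).
Denominator 1 − (1+r)^(−9) = 0.12863239.
P = 18.5 / 0.12863239 ≈ 143.82.

$143.82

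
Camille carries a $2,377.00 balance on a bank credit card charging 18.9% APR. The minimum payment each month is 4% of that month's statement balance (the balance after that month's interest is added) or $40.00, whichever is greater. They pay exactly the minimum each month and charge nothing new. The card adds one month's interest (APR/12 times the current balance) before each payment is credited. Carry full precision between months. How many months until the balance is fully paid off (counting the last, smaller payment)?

67 months

Monthly rate r = 18.9%/12 = 1.575% = 0.01575.
While 4% of the post-interest balance exceeds $40.00, each month B ← (B·(1+r))·(1 − 0.04), i.e. B shrinks by the factor (1+r)·0.96 = 0.97512.
This holds for months 1–35. Entering month 36 the balance is $984.15; 4% of the post-interest balance is now below $40.00, so the flat $40.00 minimum applies from here.
From month 36 a fixed $40.00 at rate r clears $984.15 in 32 more payments. Total: 35 + 32 = 67 months.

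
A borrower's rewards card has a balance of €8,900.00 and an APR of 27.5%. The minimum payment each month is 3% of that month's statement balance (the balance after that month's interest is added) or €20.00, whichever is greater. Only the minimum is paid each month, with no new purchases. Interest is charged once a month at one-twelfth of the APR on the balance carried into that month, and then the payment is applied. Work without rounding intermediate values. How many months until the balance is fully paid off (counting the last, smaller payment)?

396 months

Monthly rate r = 27.5%/12 = 2.29167% = 0.0229167.
While 3% of the post-interest balance exceeds €20.00, each month B ← (B·(1+r))·(1 − 0.03), i.e. B shrinks by the factor (1+r)·0.97 = 0.99223.
This holds for months 1–336. Entering month 337 the balance is €647.17; 3% of the post-interest balance is now below €20.00, so the flat €20.00 minimum applies from here.
From month 337 a fixed €20.00 at rate r clears €647.17 in 60 more payments. Total: 336 + 60 = 396 months.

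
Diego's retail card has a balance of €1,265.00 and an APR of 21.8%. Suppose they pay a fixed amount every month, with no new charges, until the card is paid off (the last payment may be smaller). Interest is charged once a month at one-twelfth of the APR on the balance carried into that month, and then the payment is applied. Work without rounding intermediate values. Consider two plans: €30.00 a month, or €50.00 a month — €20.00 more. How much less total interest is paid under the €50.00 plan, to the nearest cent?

Monthly rate r = 21.8%/12 = 1.81667% = 0.0181667.
At €30.00/mo: n = ⌈−ln(1 − rB₀/P)/ln(1+r)⌉ = 81 payments (last €20.49); total interest = total paid − €1,265.00 = €1,155.49.
At €50.00/mo: 35 payments (last €9.38); total interest €444.38.
Interest saved = €1,155.49 − €444.38 = €711.11.

€711.11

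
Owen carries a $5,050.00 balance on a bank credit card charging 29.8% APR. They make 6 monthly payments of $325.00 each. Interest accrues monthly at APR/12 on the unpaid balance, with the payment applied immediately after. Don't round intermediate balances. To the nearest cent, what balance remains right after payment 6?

Monthly rate r = 29.8%/12 = 2.48333% = 0.0248333.
Each month: B ← B·(1+r) − $325.00.
Month 1: interest $125.41; balance after payment $4,850.41.
Month 2: interest $120.45; balance after payment $4,645.86.
Month 3: interest $115.37; balance after payment $4,436.23.
Month 4: interest $110.17; balance after payment $4,221.40.
Month 5: interest $104.83; balance after payment $4,001.23.
Month 6: interest $99.36; balance after payment $3,775.59.

$3,775.59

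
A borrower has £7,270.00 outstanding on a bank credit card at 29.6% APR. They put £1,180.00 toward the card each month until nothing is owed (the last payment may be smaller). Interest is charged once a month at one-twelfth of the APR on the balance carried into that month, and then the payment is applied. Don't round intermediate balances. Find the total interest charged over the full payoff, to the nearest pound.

£715

Monthly rate r = 29.6%/12 = 2.46667% = 0.0246667.
Payoff takes n = ⌈−ln(1 − rB₀/P)/ln(1+r)⌉ = ⌈6.765⌉ = 7 payments; the last is £905.09.
Total paid = 6·£1,180.00 + £905.09 = £7,985.09.
Total interest = total paid − principal = £7,985.09 − £7,270.00 = £715.09.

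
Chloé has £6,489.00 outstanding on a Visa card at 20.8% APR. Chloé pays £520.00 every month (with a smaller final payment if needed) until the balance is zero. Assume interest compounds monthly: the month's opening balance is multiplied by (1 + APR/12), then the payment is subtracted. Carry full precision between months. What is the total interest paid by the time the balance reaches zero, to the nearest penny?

Monthly rate r = 20.8%/12 = 1.73333% = 0.0173333.
Payoff takes n = ⌈−ln(1 − rB₀/P)/ln(1+r)⌉ = ⌈14.183⌉ = 15 payments; the last is £95.73.
Total paid = 14·£520.00 + £95.73 = £7,375.73.
Total interest = total paid − principal = £7,375.73 − £6,489.00 = £886.73.

£886.73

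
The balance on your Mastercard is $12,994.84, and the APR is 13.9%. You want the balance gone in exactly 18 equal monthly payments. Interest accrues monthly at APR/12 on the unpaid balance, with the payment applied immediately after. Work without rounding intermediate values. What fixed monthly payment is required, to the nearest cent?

$803.97

Monthly rate r = 13.9%/12 = 1.15833% = 0.0115833.
Level-payment amortization: P = B₀·r / (1 − (1+r)^(−n)) = 12994.84·0.0115833 / (1 − 1.01158^(−18)).
Denominator 1 − (1+r)^(−18) = 0.187225587.
P = 150.524 / 0.187225587 ≈ 803.97.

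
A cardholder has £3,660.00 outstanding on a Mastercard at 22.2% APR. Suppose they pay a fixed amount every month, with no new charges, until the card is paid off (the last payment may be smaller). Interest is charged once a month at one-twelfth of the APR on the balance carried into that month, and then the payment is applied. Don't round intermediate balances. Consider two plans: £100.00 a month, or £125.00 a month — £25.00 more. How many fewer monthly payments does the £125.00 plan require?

Monthly rate r = 22.2%/12 = 1.85% = 0.0185.
At £100.00/mo: n = ⌈−ln(1 − rB₀/P)/ln(1+r)⌉ = 62 payments (last £66.89); total interest = total paid − £3,660.00 = £2,506.89.
At £125.00/mo: 43 payments (last £70.43); total interest £1,660.43.
Payments saved = 62 − 43 = 19.

19 fewer payments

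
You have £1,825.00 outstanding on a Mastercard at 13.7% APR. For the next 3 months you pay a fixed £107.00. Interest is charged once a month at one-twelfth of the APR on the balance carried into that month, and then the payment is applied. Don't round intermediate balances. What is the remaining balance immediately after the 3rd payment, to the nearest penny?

£1,563.54

Monthly rate r = 13.7%/12 = 1.14167% = 0.0114167.
Each month: B ← B·(1+r) − £107.00.
Month 1: interest £20.84; balance after payment £1,738.84.
Month 2: interest £19.85; balance after payment £1,651.69.
Month 3: interest £18.86; balance after payment £1,563.54.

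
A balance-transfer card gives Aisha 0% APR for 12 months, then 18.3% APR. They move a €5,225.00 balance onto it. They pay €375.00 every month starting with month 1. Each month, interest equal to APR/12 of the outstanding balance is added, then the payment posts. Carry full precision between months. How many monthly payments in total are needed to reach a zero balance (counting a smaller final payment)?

14 payments

Promo months 1–12 at r₀ = 0%/12 = 0; months 13+ at r₁ = 18.3%/12 = 0.01525.
After month 12 (no interest yet): B = €5,225.00 − 12·€375.00 = €725.00.
Then at r₁ with €375.00/mo: n₂ = −ln(1 − r₁·B/P)/ln(1+r₁) ≈ 1.98 → 2 more payments.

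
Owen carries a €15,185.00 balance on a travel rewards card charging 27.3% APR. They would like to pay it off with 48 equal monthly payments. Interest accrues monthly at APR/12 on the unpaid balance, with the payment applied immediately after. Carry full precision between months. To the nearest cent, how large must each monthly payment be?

€523.17

Monthly rate r = 27.3%/12 = 2.275% = 0.02275.
Level-payment amortization: P = B₀·r / (1 − (1+r)^(−n)) = 15185.00·0.02275 / (1 − 1.02275^(−48)).
Denominator 1 − (1+r)^(−48) = 0.660324231.
P = 345.459 / 0.660324231 ≈ 523.17.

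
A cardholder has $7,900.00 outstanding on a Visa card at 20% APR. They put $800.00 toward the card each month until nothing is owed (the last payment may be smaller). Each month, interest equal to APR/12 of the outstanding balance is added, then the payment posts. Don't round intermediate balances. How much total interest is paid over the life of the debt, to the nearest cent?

$804.02

Monthly rate r = 20%/12 = 1.66667% = 0.0166667.
Payoff takes n = ⌈−ln(1 − rB₀/P)/ln(1+r)⌉ = ⌈10.879⌉ = 11 payments; the last is $704.02.
Total paid = 10·$800.00 + $704.02 = $8,704.02.
Total interest = total paid − principal = $8,704.02 − $7,900.00 = $804.02.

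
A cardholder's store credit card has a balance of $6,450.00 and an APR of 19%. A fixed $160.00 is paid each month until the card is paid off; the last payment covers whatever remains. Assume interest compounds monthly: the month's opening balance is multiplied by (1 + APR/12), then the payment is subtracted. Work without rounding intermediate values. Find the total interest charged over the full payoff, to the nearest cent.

$3,907.31

Monthly rate r = 19%/12 = 1.58333% = 0.0158333.
Payoff takes n = ⌈−ln(1 − rB₀/P)/ln(1+r)⌉ = ⌈64.732⌉ = 65 payments; the last is $117.31.
Total paid = 64·$160.00 + $117.31 = $10,357.31.
Total interest = total paid − principal = $10,357.31 − $6,450.00 = $3,907.31.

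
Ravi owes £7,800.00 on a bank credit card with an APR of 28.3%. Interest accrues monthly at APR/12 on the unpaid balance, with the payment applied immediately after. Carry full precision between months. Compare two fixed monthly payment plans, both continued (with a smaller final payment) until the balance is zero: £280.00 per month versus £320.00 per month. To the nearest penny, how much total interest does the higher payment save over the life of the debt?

£1,109.87

Monthly rate r = 28.3%/12 = 2.35833% = 0.0235833.
At £280.00/mo: n = ⌈−ln(1 − rB₀/P)/ln(1+r)⌉ = 46 payments (last £252.44); total interest = total paid − £7,800.00 = £5,052.44.
At £320.00/mo: 37 payments (last £222.57); total interest £3,942.57.
Interest saved = £5,052.44 − £3,942.57 = £1,109.87.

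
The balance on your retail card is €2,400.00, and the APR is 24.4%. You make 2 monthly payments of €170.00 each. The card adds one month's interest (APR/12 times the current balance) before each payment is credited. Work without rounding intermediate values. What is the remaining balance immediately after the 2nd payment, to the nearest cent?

€2,155.14

Monthly rate r = 24.4%/12 = 2.03333% = 0.0203333.
Each month: B ← B·(1+r) − €170.00.
Month 1: interest €48.80; balance after payment €2,278.80.
Month 2: interest €46.34; balance after payment €2,155.14.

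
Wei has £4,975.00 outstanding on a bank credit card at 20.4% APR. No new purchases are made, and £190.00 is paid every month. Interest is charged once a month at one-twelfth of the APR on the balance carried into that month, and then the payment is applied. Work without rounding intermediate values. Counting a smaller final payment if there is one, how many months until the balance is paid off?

35 months

Monthly rate r = 20.4%/12 = 1.7% = 0.017.
Recurrence: B ← B·(1+r) − £190.00.
Month 1: interest £84.57; balance after payment £4,869.57.
Month 2: interest £82.78; balance after payment £4,762.36.
Closed form: n = −ln(1 − rB₀/P)/ln(1+r) = −ln(0.55487)/ln(1.017) ≈ 34.942, so the balance reaches zero during payment 35.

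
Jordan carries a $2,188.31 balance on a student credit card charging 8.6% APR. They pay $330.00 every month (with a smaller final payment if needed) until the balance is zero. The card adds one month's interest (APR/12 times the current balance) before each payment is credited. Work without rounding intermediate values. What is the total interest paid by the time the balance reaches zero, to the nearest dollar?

$62

Monthly rate r = 8.6%/12 = 0.716667% = 0.00716667.
Payoff takes n = ⌈−ln(1 − rB₀/P)/ln(1+r)⌉ = ⌈6.818⌉ = 7 payments; the last is $270.22.
Total paid = 6·$330.00 + $270.22 = $2,250.22.
Total interest = total paid − principal = $2,250.22 − $2,188.31 = $61.91.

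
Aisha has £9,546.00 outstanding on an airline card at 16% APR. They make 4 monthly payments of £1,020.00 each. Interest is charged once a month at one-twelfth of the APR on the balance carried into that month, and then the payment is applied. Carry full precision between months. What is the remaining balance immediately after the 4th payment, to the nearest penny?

Monthly rate r = 16%/12 = 1.33333% = 0.0133333.
Each month: B ← B·(1+r) − £1,020.00.
Month 1: interest £127.28; balance after payment £8,653.28.
Month 2: interest £115.38; balance after payment £7,748.66.
Month 3: interest £103.32; balance after payment £6,831.97.
Month 4: interest £91.09; balance after payment £5,903.07.

£5,903.07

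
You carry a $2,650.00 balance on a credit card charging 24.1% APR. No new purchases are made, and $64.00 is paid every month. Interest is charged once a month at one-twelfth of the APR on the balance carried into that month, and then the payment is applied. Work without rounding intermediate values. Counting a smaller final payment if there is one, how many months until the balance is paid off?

90 payments

Monthly rate r = 24.1%/12 = 2.00833% = 0.0200833.
Recurrence: B ← B·(1+r) − $64.00.
Month 1: interest $53.22; balance after payment $2,639.22.
Month 2: interest $53.00; balance after payment $2,628.23.
Closed form: n = −ln(1 − rB₀/P)/ln(1+r) = −ln(0.16842)/ln(1.02008) ≈ 89.582, so the balance reaches zero during payment 90.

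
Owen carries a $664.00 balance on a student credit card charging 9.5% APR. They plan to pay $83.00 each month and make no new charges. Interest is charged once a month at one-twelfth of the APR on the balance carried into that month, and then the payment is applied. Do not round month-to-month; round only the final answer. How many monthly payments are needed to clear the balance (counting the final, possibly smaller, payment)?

9 months

Monthly rate r = 9.5%/12 = 0.791667% = 0.00791667.
Recurrence: B ← B·(1+r) − $83.00.
Month 1: interest $5.26; balance after payment $586.26.
Month 2: interest $4.64; balance after payment $507.90.
Closed form: n = −ln(1 − rB₀/P)/ln(1+r) = −ln(0.93667)/ln(1.00792) ≈ 8.297, so the balance reaches zero during payment 9.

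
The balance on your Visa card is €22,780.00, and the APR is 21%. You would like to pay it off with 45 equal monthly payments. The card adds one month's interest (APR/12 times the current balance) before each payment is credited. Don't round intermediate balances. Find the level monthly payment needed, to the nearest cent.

€735.64

Monthly rate r = 21%/12 = 1.75% = 0.0175.
Level-payment amortization: P = B₀·r / (1 − (1+r)^(−n)) = 22780.00·0.0175 / (1 − 1.0175^(−45)).
Denominator 1 − (1+r)^(−45) = 0.541909596.
P = 398.65 / 0.541909596 ≈ 735.64.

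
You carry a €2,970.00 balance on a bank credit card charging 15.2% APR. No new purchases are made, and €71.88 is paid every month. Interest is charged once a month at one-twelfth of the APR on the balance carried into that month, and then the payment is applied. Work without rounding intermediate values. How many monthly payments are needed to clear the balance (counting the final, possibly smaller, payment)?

59 payments

Monthly rate r = 15.2%/12 = 1.26667% = 0.0126667.
Recurrence: B ← B·(1+r) − €71.88.
Month 1: interest €37.62; balance after payment €2,935.74.
Month 2: interest €37.19; balance after payment €2,901.05.
Closed form: n = −ln(1 − rB₀/P)/ln(1+r) = −ln(0.47663)/ln(1.01267) ≈ 58.871, so the balance reaches zero during payment 59.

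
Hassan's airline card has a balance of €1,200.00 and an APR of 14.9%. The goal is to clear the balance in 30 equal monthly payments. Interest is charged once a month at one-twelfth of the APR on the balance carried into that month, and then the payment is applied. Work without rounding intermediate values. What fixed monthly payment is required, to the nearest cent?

€48.16

Monthly rate r = 14.9%/12 = 1.24167% = 0.0124167.
Level-payment amortization: P = B₀·r / (1 − (1+r)^(−n)) = 1200.00·0.0124167 / (1 − 1.01242^(−30)).
Denominator 1 − (1+r)^(−30) = 0.309408196.
P = 14.9 / 0.309408196 ≈ 48.16.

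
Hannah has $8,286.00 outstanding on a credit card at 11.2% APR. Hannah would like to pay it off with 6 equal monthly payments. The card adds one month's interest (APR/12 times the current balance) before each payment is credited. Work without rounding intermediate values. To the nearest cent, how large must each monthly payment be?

$1,426.46

Monthly rate r = 11.2%/12 = 0.933333% = 0.00933333.
Level-payment amortization: P = B₀·r / (1 − (1+r)^(−n)) = 8286.00·0.00933333 / (1 − 1.00933^(−6)).
Denominator 1 − (1+r)^(−6) = 0.0542152582.
P = 77.336 / 0.0542152582 ≈ 1426.46.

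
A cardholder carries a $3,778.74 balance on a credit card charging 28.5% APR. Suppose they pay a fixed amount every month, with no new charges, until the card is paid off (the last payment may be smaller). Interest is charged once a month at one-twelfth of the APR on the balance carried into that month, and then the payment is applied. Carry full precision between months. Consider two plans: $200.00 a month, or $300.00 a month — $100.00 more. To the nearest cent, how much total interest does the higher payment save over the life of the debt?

Monthly rate r = 28.5%/12 = 2.375% = 0.02375.
At $200.00/mo: n = ⌈−ln(1 − rB₀/P)/ln(1+r)⌉ = 26 payments (last $74.79); total interest = total paid − $3,778.74 = $1,296.05.
At $300.00/mo: 16 payments (last $43.59); total interest $764.85.
Interest saved = $1,296.05 − $764.85 = $531.20.

$531.20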